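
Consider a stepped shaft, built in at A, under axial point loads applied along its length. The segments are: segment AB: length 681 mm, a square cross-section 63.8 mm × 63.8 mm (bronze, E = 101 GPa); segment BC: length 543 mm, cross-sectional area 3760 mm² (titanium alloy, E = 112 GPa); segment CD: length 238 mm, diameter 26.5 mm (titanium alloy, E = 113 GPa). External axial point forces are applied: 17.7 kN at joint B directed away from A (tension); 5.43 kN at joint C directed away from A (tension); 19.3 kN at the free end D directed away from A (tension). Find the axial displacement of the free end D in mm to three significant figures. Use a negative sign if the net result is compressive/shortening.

0.176 mm

Internal axial forces (sectioning from the free end, tension +): N_CD = 19.3 kN, N_BC = 24.73 kN, N_AB = 42.43 kN.
A_AB = 4070 mm².
A_CD = 551.5 mm².
δ_AB = 42430·681/(4070·101000) = 0.07028 mm
δ_BC = 24730·543/(3760·112000) = 0.03189 mm
δ_CD = 19300·238/(551.5·113000) = 0.0737 mm
δ = Σδ_i = 0.1759 mm.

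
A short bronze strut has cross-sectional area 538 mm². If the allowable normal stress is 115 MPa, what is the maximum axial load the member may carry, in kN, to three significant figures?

P_max = σ_allow · A = 115 · 538 = 61870 N = 61.87 kN.

61.9 kN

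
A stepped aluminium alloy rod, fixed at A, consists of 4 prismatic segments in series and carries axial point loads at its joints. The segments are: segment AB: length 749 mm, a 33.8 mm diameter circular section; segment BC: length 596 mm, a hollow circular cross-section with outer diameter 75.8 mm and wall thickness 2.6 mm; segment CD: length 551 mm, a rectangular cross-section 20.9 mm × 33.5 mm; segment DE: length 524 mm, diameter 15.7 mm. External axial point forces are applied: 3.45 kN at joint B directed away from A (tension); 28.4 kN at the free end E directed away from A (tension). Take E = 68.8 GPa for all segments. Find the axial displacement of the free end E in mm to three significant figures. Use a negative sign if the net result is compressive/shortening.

2.24 mm

Internal axial forces (sectioning from the free end, tension +): N_DE = 28.4 kN, N_CD = 28.4 kN, N_BC = 28.4 kN, N_AB = 31.85 kN.
A_AB = 897.3 mm².
A_BC = 597.9 mm².
A_CD = 700.1 mm².
A_DE = 193.6 mm².
δ_AB = 31850·749/(897.3·68800) = 0.3864 mm
δ_BC = 28400·596/(597.9·68800) = 0.4115 mm
δ_CD = 28400·551/(700.1·68800) = 0.3249 mm
δ_DE = 28400·524/(193.6·68800) = 1.117 mm
δ = Σδ_i = 2.24 mm.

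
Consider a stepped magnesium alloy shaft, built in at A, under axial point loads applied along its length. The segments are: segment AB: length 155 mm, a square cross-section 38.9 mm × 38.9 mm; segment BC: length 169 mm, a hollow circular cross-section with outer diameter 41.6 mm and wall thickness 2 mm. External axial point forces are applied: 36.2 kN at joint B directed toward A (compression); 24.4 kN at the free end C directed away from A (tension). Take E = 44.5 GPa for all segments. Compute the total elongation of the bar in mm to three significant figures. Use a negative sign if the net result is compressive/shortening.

Internal axial forces (sectioning from the free end, tension +): N_BC = 24.4 kN, N_AB = -11.8 kN.
A_AB = 1513 mm².
A_BC = 248.8 mm².
δ_AB = -11800·155/(1513·44500) = -0.02716 mm
δ_BC = 24400·169/(248.8·44500) = 0.3724 mm
δ = Σδ_i = 0.3453 mm.

0.345 mm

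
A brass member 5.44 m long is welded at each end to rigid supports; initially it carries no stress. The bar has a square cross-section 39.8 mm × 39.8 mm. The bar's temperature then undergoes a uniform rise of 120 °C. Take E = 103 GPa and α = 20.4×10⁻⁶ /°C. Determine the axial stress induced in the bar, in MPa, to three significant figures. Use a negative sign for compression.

-252 MPa

Free thermal expansion αLΔT = 20.4e-6 · 5440 · 120 = 13.32 mm.
The walls impose strain ε = −(13.32)/5440 = -2.4480e-03; σ = Eε = 103000 · -2.4480e-03 = -252.1 MPa.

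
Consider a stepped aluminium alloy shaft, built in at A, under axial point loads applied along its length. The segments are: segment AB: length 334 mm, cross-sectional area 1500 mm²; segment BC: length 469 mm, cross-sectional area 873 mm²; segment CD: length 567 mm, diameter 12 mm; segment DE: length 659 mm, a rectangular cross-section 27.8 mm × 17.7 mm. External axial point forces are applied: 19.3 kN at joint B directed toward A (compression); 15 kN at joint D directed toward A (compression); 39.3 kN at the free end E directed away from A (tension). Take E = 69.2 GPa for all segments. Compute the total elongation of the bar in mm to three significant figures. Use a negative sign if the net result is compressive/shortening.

2.73 mm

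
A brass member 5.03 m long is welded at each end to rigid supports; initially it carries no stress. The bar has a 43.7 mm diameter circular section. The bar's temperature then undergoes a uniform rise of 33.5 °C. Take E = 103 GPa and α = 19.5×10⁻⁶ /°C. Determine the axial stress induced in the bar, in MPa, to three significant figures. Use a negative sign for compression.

Free thermal expansion αLΔT = 19.5e-6 · 5030 · 33.5 = 3.286 mm.
The walls impose strain ε = −(3.286)/5030 = -6.5325e-04; σ = Eε = 103000 · -6.5325e-04 = -67.28 MPa.

-67.3 MPa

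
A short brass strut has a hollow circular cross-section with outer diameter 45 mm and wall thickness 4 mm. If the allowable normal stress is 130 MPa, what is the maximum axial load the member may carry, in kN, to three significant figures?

67.0 kN

A = 515.2 mm².
P_max = σ_allow · A = 130 · 515.2 = 66980 N = 66.98 kN.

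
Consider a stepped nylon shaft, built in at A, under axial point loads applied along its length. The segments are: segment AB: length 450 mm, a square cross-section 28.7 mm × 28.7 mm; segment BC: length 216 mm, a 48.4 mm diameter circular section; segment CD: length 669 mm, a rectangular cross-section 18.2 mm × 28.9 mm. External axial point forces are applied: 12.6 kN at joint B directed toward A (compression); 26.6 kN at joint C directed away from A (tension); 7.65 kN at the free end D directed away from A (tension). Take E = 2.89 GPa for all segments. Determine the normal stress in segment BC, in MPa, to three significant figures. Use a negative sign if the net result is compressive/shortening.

Internal axial forces (sectioning from the free end, tension +): N_CD = 7.65 kN, N_BC = 34.25 kN, N_AB = 21.65 kN.
A_BC = 1840 mm².
σ_BC = N_BC/A_BC = 34250/1840 = 18.62 MPa.

18.6 MPa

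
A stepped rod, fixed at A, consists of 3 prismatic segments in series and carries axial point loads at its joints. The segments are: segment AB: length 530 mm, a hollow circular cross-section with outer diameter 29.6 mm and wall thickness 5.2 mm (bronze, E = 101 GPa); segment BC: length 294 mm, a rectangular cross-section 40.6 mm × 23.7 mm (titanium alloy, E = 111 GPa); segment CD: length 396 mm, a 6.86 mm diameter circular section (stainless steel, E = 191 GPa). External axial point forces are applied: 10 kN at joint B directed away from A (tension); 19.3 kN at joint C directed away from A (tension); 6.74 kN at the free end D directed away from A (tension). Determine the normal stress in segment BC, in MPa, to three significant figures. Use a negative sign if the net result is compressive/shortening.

Internal axial forces (sectioning from the free end, tension +): N_CD = 6.74 kN, N_BC = 26.04 kN, N_AB = 36.04 kN.
A_BC = 962.2 mm².
σ_BC = N_BC/A_BC = 26040/962.2 = 27.06 MPa.

27.1 MPa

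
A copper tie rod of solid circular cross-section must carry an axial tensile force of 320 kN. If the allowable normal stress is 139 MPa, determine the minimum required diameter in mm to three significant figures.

54.1 mm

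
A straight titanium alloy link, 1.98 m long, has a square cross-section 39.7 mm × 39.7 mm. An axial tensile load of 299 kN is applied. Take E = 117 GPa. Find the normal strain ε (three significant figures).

0.00162

A = 1576 mm².
σ = N/A = 189.7 MPa; ε = σ/E = 189.7/117000 = 1.621e-03.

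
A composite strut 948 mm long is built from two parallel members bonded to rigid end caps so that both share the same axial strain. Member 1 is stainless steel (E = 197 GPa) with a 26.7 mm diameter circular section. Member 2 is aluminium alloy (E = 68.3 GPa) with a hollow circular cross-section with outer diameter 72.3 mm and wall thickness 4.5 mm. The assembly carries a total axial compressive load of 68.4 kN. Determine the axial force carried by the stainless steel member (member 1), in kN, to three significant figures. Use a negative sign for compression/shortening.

A_1 = 559.9 mm².
A_2 = 958.5 mm².
Equal strain + equilibrium ⇒ each member carries load in proportion to AE: A₁E₁ = 110300000 N, A₂E₂ = 65470000 N, ΣAE = 175800000 N.
F₁ = P·A₁E₁/ΣAE = -68400·110300000/175800000 = -42920 N.

-42.9 kN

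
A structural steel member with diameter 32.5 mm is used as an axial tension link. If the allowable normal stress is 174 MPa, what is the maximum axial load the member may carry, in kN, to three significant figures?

144 kN

A = 829.6 mm².
P_max = σ_allow · A = 174 · 829.6 = 144300 N = 144.3 kN.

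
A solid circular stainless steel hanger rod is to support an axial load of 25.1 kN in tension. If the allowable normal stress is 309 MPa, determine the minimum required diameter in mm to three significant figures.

10.2 mm

Required area A ≥ P/σ_allow = 25100/309 = 81.23 mm².
For a solid circular section, d ≥ √(4A/π) = 10.17 mm.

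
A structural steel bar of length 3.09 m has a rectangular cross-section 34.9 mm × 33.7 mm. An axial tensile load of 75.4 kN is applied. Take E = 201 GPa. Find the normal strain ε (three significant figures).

3.19e-04

A = 1176 mm².
σ = N/A = 64.11 MPa; ε = σ/E = 64.11/201000 = 3.189e-04.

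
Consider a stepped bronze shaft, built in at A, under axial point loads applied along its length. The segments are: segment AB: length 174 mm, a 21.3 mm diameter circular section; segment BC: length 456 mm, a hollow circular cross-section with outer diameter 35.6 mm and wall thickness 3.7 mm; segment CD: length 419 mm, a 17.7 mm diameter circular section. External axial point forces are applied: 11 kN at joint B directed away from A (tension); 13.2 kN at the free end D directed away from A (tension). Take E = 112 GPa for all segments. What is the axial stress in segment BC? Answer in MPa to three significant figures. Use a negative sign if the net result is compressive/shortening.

Internal axial forces (sectioning from the free end, tension +): N_CD = 13.2 kN, N_BC = 13.2 kN, N_AB = 24.2 kN.
A_BC = 370.8 mm².
σ_BC = N_BC/A_BC = 13200/370.8 = 35.6 MPa.

35.6 MPa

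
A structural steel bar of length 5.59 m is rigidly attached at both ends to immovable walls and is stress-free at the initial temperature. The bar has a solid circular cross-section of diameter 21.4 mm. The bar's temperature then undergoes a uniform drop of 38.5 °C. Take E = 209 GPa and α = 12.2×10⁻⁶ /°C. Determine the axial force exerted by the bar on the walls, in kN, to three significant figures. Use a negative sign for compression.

Free thermal expansion αLΔT = 12.2e-6 · 5590 · -38.5 = -2.626 mm.
The walls impose strain ε = −(-2.626)/5590 = 4.6970e-04; σ = Eε = 209000 · 4.6970e-04 = 98.17 MPa.
Wall reaction R = σ·A = 98.17·359.7 = 35310 N = 35.31 kN.

35.3 kN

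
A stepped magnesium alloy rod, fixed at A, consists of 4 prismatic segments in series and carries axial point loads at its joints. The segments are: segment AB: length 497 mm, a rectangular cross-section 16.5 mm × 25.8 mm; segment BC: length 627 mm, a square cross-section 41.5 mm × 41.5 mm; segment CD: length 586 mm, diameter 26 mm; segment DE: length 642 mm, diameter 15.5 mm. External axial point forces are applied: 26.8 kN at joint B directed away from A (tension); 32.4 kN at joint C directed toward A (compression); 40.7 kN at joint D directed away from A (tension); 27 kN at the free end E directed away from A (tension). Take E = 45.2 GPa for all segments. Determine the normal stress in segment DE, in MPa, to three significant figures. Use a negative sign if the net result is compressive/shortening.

Internal axial forces (sectioning from the free end, tension +): N_DE = 27 kN, N_CD = 67.7 kN, N_BC = 35.3 kN, N_AB = 62.1 kN.
A_DE = 188.7 mm².
σ_DE = N_DE/A_DE = 27000/188.7 = 143.1 MPa.

143 MPa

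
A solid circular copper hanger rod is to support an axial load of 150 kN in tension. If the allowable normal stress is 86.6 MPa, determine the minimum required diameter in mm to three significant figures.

47.0 mm

Required area A ≥ P/σ_allow = 150000/86.6 = 1732 mm².
For a solid circular section, d ≥ √(4A/π) = 46.96 mm.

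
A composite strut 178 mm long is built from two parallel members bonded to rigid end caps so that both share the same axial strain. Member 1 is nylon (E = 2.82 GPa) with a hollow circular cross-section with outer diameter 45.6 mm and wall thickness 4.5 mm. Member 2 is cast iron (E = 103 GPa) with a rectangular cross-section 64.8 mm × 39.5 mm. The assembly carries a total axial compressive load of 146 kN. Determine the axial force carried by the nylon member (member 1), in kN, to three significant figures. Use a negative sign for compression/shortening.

-0.902 kN

A_1 = 581 mm².
A_2 = 2560 mm².
Equal strain + equilibrium ⇒ each member carries load in proportion to AE: A₁E₁ = 1639000 N, A₂E₂ = 263600000 N, ΣAE = 265300000 N.
F₁ = P·A₁E₁/ΣAE = -146000·1639000/265300000 = -901.8 N.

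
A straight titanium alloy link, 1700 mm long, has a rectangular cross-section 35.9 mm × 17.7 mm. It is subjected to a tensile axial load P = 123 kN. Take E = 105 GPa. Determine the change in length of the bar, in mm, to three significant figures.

3.13 mm

A = 635.4 mm².
δ_mech = NL/(AE) = 123000·1700/(635.4·105000) = 3.134 mm.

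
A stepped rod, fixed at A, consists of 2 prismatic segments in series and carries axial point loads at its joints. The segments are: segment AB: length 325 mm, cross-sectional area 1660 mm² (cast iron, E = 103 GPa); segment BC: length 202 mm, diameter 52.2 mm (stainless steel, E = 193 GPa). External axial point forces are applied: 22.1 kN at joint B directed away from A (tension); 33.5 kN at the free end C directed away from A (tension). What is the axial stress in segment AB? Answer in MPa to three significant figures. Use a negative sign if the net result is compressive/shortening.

Internal axial forces (sectioning from the free end, tension +): N_BC = 33.5 kN, N_AB = 55.6 kN.
σ_AB = N_AB/A_AB = 55600/1660 = 33.49 MPa.

33.5 MPa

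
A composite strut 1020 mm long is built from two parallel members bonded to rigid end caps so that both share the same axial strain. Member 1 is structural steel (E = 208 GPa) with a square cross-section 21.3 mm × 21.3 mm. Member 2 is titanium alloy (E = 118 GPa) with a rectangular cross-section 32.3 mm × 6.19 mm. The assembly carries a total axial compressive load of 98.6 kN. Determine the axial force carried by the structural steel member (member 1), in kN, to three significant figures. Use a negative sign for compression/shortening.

-78.9 kN

A_1 = 453.7 mm².
A_2 = 199.9 mm².
Equal strain + equilibrium ⇒ each member carries load in proportion to AE: A₁E₁ = 94370000 N, A₂E₂ = 23590000 N, ΣAE = 118000000 N.
F₁ = P·A₁E₁/ΣAE = -98600·94370000/118000000 = -78880 N.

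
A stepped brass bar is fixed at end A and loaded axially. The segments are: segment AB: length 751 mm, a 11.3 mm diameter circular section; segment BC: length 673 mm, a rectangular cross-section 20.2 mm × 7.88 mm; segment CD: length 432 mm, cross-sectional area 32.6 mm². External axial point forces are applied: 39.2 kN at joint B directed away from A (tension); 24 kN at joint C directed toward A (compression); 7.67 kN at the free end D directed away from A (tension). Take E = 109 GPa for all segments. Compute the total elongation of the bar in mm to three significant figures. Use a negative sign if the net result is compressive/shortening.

Internal axial forces (sectioning from the free end, tension +): N_CD = 7.67 kN, N_BC = -16.33 kN, N_AB = 22.87 kN.
A_AB = 100.3 mm².
A_BC = 159.2 mm².
δ_AB = 22870·751/(100.3·109000) = 1.571 mm
δ_BC = -16330·673/(159.2·109000) = -0.6334 mm
δ_CD = 7670·432/(32.6·109000) = 0.9325 mm
δ = Σδ_i = 1.87 mm.

1.87 mm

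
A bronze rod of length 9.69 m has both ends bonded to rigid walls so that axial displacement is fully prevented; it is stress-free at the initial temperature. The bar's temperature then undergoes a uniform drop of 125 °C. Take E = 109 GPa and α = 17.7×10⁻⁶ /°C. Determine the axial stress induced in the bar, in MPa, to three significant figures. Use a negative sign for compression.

Free thermal expansion αLΔT = 17.7e-6 · 9690 · -125 = -21.44 mm.
The walls impose strain ε = −(-21.44)/9690 = 2.2125e-03; σ = Eε = 109000 · 2.2125e-03 = 241.2 MPa.

241 MPa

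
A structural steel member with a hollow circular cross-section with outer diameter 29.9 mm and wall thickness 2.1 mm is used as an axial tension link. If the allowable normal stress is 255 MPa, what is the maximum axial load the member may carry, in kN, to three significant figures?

A = 183.4 mm².
P_max = σ_allow · A = 255 · 183.4 = 46770 N = 46.77 kN.

46.8 kN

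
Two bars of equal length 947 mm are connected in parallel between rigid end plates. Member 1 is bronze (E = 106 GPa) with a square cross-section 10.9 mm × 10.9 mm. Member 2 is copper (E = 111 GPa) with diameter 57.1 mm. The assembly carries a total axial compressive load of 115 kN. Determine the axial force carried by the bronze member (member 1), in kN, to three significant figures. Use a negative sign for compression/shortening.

-4.88 kN

A_1 = 118.8 mm².
A_2 = 2561 mm².
Equal strain + equilibrium ⇒ each member carries load in proportion to AE: A₁E₁ = 12590000 N, A₂E₂ = 284200000 N, ΣAE = 296800000 N.
F₁ = P·A₁E₁/ΣAE = -115000·12590000/296800000 = -4879 N.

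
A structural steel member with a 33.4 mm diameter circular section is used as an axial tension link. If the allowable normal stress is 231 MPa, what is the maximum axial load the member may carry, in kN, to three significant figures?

A = 876.2 mm².
P_max = σ_allow · A = 231 · 876.2 = 202400 N = 202.4 kN.

202 kN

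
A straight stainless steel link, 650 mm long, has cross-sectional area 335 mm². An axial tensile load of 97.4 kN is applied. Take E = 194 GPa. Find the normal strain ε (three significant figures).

0.00150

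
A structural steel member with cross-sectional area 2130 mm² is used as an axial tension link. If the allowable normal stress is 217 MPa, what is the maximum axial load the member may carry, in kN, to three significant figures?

462 kN

P_max = σ_allow · A = 217 · 2130 = 462200 N = 462.2 kN.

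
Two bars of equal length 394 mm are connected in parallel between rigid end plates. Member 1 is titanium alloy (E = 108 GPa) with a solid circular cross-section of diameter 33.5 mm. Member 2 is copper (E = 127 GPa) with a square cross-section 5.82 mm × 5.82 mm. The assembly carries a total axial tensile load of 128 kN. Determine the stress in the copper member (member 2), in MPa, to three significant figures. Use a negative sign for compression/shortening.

163 MPa

A_1 = 881.4 mm².
A_2 = 33.87 mm².
Equal strain + equilibrium ⇒ each member carries load in proportion to AE: A₁E₁ = 95190000 N, A₂E₂ = 4302000 N, ΣAE = 99490000 N.
σ₂ = P·E₂/ΣAE = 128000·127000/99490000 = 163.4 MPa.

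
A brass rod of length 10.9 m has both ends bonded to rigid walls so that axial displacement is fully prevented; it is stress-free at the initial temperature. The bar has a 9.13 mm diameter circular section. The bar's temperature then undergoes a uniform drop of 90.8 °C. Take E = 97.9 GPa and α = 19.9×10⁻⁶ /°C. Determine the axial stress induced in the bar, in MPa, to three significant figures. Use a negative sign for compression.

177 MPa

Free thermal expansion αLΔT = 19.9e-6 · 10900 · -90.8 = -19.7 mm.
The walls impose strain ε = −(-19.7)/10900 = 1.8069e-03; σ = Eε = 97900 · 1.8069e-03 = 176.9 MPa.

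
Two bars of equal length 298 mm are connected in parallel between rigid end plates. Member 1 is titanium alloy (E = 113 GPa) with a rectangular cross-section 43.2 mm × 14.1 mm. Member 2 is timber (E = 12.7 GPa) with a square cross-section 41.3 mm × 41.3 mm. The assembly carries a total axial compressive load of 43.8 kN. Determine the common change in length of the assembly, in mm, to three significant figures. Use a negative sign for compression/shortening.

A_1 = 609.1 mm².
A_2 = 1706 mm².
Equal strain + equilibrium ⇒ each member carries load in proportion to AE: A₁E₁ = 68830000 N, A₂E₂ = 21660000 N, ΣAE = 90490000 N.
δ = PL/ΣAE = -43800·298/90490000 = -0.1442 mm.

-0.144 mm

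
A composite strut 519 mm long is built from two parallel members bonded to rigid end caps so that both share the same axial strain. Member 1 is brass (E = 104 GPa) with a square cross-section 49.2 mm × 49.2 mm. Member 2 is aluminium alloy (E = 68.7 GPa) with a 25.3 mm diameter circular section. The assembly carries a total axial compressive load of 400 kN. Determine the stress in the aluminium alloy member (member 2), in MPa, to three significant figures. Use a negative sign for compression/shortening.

-96.0 MPa

A_1 = 2421 mm².
A_2 = 502.7 mm².
Equal strain + equilibrium ⇒ each member carries load in proportion to AE: A₁E₁ = 251700000 N, A₂E₂ = 34540000 N, ΣAE = 286300000 N.
σ₂ = P·E₂/ΣAE = -400000·68700/286300000 = -95.99 MPa.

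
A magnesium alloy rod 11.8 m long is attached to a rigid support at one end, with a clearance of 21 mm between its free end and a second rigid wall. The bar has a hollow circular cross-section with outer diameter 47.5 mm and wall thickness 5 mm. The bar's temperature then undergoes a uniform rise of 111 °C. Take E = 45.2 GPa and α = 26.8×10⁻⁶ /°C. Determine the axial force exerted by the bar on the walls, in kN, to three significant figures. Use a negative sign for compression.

Free thermal expansion αLΔT = 26.8e-6 · 11800 · 111 = 35.1 mm.
The walls engage after the gap closes; constrained expansion = 35.1 − 21 = 14.1 mm.
The walls impose strain ε = −(14.1)/11800 = -1.1951e-03; σ = Eε = 45200 · -1.1951e-03 = -54.02 MPa.
Wall reaction R = σ·A = -54.02·667.6 = -36060 N = -36.06 kN.

-36.1 kN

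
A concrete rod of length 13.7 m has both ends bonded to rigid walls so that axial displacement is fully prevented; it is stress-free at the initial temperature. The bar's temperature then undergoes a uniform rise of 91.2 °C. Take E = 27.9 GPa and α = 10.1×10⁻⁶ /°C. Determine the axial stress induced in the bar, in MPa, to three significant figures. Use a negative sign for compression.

Free thermal expansion αLΔT = 10.1e-6 · 13700 · 91.2 = 12.62 mm.
The walls impose strain ε = −(12.62)/13700 = -9.2112e-04; σ = Eε = 27900 · -9.2112e-04 = -25.7 MPa.

-25.7 MPa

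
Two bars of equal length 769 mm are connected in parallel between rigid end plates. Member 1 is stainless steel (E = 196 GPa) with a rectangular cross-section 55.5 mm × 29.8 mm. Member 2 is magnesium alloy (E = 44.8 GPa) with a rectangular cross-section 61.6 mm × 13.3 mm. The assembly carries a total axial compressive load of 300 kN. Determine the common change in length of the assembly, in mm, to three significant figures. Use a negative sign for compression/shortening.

A_1 = 1654 mm².
A_2 = 819.3 mm².
Equal strain + equilibrium ⇒ each member carries load in proportion to AE: A₁E₁ = 324200000 N, A₂E₂ = 36700000 N, ΣAE = 360900000 N.
δ = PL/ΣAE = -300000·769/360900000 = -0.6393 mm.

-0.639 mm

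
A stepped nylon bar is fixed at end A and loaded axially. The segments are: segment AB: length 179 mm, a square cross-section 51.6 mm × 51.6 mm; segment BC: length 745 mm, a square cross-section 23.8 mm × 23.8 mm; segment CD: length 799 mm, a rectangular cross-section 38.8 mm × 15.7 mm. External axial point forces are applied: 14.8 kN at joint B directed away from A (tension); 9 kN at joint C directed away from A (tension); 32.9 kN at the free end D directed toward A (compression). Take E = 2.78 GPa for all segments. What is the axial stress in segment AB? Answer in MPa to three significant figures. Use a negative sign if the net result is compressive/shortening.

-3.42 MPa

Internal axial forces (sectioning from the free end, tension +): N_CD = -32.9 kN, N_BC = -23.9 kN, N_AB = -9.1 kN.
A_AB = 2663 mm².
σ_AB = N_AB/A_AB = -9100/2663 = -3.418 MPa.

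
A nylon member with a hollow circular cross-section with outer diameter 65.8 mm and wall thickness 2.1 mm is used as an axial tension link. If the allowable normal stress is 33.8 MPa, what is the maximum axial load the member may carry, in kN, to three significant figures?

A = 420.3 mm².
P_max = σ_allow · A = 33.8 · 420.3 = 14200 N = 14.2 kN.

14.2 kN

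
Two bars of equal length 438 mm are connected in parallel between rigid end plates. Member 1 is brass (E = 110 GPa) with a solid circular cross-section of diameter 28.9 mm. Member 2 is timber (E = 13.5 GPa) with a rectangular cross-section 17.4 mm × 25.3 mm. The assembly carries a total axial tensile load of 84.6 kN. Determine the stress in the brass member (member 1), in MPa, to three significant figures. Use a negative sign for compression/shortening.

119 MPa

A_1 = 656 mm².
A_2 = 440.2 mm².
Equal strain + equilibrium ⇒ each member carries load in proportion to AE: A₁E₁ = 72160000 N, A₂E₂ = 5943000 N, ΣAE = 78100000 N.
σ₁ = P·E₁/ΣAE = 84600·110000/78100000 = 119.2 MPa.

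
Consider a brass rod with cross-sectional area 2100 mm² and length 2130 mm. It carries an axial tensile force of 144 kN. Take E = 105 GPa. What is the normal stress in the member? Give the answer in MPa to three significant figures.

σ = N/A = 144000/2100 = 68.57 MPa.

68.6 MPa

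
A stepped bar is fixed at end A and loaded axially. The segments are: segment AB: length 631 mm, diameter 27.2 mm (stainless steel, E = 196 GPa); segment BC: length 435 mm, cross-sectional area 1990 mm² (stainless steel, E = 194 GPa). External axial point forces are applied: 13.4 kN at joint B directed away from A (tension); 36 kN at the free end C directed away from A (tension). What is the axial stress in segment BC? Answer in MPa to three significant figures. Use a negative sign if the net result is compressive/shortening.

18.1 MPa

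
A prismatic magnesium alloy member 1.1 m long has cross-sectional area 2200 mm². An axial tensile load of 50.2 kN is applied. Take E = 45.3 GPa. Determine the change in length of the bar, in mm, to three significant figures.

δ_mech = NL/(AE) = 50200·1100/(2200·45300) = 0.5541 mm.

0.554 mm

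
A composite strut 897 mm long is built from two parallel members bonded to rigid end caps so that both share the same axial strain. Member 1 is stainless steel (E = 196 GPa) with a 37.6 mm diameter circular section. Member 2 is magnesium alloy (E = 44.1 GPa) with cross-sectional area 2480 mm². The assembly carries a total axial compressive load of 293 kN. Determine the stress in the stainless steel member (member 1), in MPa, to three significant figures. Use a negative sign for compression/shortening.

A_1 = 1110 mm².
Equal strain + equilibrium ⇒ each member carries load in proportion to AE: A₁E₁ = 217600000 N, A₂E₂ = 109400000 N, ΣAE = 327000000 N.
σ₁ = P·E₁/ΣAE = -293000·196000/327000000 = -175.6 MPa.

-176 MPa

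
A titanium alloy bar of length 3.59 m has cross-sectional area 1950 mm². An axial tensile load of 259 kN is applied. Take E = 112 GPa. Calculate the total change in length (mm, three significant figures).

δ_mech = NL/(AE) = 259000·3590/(1950·112000) = 4.257 mm.

4.26 mm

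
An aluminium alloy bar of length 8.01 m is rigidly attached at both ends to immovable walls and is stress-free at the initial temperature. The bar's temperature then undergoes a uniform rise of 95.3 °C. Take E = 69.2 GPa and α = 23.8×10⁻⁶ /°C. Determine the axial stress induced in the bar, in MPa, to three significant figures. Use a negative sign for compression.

Free thermal expansion αLΔT = 23.8e-6 · 8010 · 95.3 = 18.17 mm.
The walls impose strain ε = −(18.17)/8010 = -2.2681e-03; σ = Eε = 69200 · -2.2681e-03 = -157 MPa.

-157 MPa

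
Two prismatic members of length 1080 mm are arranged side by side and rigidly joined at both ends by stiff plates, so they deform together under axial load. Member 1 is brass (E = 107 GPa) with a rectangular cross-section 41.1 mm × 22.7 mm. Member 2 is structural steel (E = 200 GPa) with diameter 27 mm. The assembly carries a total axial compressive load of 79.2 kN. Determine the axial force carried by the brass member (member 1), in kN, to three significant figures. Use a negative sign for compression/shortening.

A_1 = 933 mm².
A_2 = 572.6 mm².
Equal strain + equilibrium ⇒ each member carries load in proportion to AE: A₁E₁ = 99830000 N, A₂E₂ = 114500000 N, ΣAE = 214300000 N.
F₁ = P·A₁E₁/ΣAE = -79200·99830000/214300000 = -36890 N.

-36.9 kN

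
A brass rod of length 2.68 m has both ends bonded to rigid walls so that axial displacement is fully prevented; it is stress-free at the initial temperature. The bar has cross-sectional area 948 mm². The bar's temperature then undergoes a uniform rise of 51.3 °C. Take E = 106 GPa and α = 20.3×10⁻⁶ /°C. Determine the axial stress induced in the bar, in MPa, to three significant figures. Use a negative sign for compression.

Free thermal expansion αLΔT = 20.3e-6 · 2680 · 51.3 = 2.791 mm.
The walls impose strain ε = −(2.791)/2680 = -1.0414e-03; σ = Eε = 106000 · -1.0414e-03 = -110.4 MPa.

-110 MPa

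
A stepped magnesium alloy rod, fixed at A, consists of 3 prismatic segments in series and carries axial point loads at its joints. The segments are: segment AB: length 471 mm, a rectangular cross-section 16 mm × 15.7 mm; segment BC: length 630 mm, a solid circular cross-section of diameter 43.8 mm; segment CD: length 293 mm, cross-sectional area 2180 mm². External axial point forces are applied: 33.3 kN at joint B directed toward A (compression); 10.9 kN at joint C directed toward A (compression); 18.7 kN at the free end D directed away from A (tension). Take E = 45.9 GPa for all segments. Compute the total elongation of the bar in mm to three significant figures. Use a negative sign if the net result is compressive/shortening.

Internal axial forces (sectioning from the free end, tension +): N_CD = 18.7 kN, N_BC = 7.8 kN, N_AB = -25.5 kN.
A_AB = 251.2 mm².
A_BC = 1507 mm².
δ_AB = -25500·471/(251.2·45900) = -1.042 mm
δ_BC = 7800·630/(1507·45900) = 0.07105 mm
δ_CD = 18700·293/(2180·45900) = 0.05476 mm
δ = Σδ_i = -0.9159 mm.

-0.916 mm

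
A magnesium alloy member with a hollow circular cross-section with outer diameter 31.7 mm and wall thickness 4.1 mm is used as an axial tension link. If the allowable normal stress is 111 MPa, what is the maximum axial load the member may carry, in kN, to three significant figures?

A = 355.5 mm².
P_max = σ_allow · A = 111 · 355.5 = 39460 N = 39.46 kN.

39.5 kN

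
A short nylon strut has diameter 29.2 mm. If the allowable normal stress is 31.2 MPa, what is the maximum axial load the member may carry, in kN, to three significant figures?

20.9 kN

A = 669.7 mm².
P_max = σ_allow · A = 31.2 · 669.7 = 20890 N = 20.89 kN.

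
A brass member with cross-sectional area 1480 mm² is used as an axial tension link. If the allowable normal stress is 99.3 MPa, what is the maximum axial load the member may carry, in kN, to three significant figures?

147 kN

P_max = σ_allow · A = 99.3 · 1480 = 147000 N = 147 kN.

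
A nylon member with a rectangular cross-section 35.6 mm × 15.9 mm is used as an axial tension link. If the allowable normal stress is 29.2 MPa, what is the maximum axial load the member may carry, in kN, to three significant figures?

16.5 kN

A = 566 mm².
P_max = σ_allow · A = 29.2 · 566 = 16530 N = 16.53 kN.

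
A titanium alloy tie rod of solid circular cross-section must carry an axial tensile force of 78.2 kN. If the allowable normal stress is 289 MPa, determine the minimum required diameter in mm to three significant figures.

Required area A ≥ P/σ_allow = 78200/289 = 270.6 mm².
For a solid circular section, d ≥ √(4A/π) = 18.56 mm.

18.6 mm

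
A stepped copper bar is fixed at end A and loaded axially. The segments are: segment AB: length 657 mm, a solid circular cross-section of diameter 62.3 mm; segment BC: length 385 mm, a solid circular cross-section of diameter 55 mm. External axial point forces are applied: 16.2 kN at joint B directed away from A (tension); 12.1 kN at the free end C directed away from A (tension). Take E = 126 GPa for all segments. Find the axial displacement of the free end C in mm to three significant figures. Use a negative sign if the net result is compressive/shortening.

Internal axial forces (sectioning from the free end, tension +): N_BC = 12.1 kN, N_AB = 28.3 kN.
A_AB = 3048 mm².
A_BC = 2376 mm².
δ_AB = 28300·657/(3048·126000) = 0.04841 mm
δ_BC = 12100·385/(2376·126000) = 0.01556 mm
δ = Σδ_i = 0.06397 mm.

0.0640 mm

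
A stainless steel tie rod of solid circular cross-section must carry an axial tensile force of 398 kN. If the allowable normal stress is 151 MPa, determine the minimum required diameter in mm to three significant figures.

Required area A ≥ P/σ_allow = 398000/151 = 2636 mm².
For a solid circular section, d ≥ √(4A/π) = 57.93 mm.

57.9 mm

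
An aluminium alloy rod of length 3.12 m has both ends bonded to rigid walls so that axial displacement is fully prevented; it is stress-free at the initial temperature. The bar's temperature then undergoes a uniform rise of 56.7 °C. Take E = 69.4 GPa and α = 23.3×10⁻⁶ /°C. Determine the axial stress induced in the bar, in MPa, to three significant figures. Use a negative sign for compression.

-91.7 MPa

Free thermal expansion αLΔT = 23.3e-6 · 3120 · 56.7 = 4.122 mm.
The walls impose strain ε = −(4.122)/3120 = -1.3211e-03; σ = Eε = 69400 · -1.3211e-03 = -91.69 MPa.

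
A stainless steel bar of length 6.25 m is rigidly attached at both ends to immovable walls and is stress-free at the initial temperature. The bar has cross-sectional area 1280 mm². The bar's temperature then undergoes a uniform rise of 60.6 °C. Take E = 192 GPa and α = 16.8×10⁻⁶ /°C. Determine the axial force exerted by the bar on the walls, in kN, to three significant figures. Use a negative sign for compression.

Free thermal expansion αLΔT = 16.8e-6 · 6250 · 60.6 = 6.363 mm.
The walls impose strain ε = −(6.363)/6250 = -1.0181e-03; σ = Eε = 192000 · -1.0181e-03 = -195.5 MPa.
Wall reaction R = σ·A = -195.5·1280 = -250200 N = -250.2 kN.

-250 kN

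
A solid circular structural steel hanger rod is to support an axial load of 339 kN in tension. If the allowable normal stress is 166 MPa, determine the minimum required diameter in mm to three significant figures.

Required area A ≥ P/σ_allow = 339000/166 = 2042 mm².
For a solid circular section, d ≥ √(4A/π) = 50.99 mm.

51.0 mm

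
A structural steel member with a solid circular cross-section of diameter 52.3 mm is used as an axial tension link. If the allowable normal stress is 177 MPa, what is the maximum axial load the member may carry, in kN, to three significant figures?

A = 2148 mm².
P_max = σ_allow · A = 177 · 2148 = 380200 N = 380.2 kN.

380 kN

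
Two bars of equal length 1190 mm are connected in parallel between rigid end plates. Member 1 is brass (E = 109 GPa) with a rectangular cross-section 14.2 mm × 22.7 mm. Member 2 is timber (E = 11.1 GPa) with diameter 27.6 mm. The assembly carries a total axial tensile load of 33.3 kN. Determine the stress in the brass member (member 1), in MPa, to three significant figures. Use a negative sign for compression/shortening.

A_1 = 322.3 mm².
A_2 = 598.3 mm².
Equal strain + equilibrium ⇒ each member carries load in proportion to AE: A₁E₁ = 35140000 N, A₂E₂ = 6641000 N, ΣAE = 41780000 N.
σ₁ = P·E₁/ΣAE = 33300·109000/41780000 = 86.88 MPa.

86.9 MPa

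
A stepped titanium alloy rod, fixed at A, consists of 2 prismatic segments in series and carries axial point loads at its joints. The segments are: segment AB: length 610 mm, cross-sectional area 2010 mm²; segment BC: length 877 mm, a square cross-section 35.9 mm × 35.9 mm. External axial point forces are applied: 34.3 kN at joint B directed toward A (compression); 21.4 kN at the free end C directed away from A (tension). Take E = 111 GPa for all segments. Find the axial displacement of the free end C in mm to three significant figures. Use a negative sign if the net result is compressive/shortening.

Internal axial forces (sectioning from the free end, tension +): N_BC = 21.4 kN, N_AB = -12.9 kN.
A_BC = 1289 mm².
δ_AB = -12900·610/(2010·111000) = -0.03527 mm
δ_BC = 21400·877/(1289·111000) = 0.1312 mm
δ = Σδ_i = 0.09592 mm.

0.0959 mm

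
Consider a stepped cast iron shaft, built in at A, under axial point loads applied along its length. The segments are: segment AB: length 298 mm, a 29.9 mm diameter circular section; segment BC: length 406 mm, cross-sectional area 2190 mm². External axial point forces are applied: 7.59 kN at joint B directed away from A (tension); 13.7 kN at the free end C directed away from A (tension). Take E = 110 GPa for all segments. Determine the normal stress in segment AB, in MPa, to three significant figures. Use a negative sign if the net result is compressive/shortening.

Internal axial forces (sectioning from the free end, tension +): N_BC = 13.7 kN, N_AB = 21.29 kN.
A_AB = 702.2 mm².
σ_AB = N_AB/A_AB = 21290/702.2 = 30.32 MPa.

30.3 MPa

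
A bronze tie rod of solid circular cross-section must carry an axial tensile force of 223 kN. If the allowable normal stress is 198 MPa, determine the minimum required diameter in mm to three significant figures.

37.9 mm

Required area A ≥ P/σ_allow = 223000/198 = 1126 mm².
For a solid circular section, d ≥ √(4A/π) = 37.87 mm.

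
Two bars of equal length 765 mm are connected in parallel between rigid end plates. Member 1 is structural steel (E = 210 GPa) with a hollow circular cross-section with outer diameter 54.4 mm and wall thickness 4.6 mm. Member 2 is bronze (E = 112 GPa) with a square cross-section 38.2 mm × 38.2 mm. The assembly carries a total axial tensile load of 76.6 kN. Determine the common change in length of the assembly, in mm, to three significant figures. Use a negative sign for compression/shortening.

0.186 mm

A_1 = 719.7 mm².
A_2 = 1459 mm².
Equal strain + equilibrium ⇒ each member carries load in proportion to AE: A₁E₁ = 151100000 N, A₂E₂ = 163400000 N, ΣAE = 314600000 N.
δ = PL/ΣAE = 76600·765/314600000 = 0.1863 mm.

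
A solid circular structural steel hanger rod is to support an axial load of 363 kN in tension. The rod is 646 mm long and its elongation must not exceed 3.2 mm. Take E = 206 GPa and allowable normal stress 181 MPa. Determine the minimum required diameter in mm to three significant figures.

50.5 mm

Required area A ≥ P/σ_allow = 363000/181 = 2006 mm².
For a solid circular section, d ≥ √(4A/π) = 50.53 mm.
Elongation limit: A ≥ PL/(Eδ_allow) = 363000·646/(206000·3.2) = 355.7 mm² ⇒ d ≥ 21.28 mm.
The stress limit governs.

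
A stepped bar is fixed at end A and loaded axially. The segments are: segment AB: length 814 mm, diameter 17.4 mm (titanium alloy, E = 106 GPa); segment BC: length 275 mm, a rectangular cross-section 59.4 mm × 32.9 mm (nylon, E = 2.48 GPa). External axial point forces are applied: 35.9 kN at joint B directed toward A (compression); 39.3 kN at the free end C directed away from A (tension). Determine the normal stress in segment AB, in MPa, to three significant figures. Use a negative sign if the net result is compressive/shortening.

14.3 MPa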